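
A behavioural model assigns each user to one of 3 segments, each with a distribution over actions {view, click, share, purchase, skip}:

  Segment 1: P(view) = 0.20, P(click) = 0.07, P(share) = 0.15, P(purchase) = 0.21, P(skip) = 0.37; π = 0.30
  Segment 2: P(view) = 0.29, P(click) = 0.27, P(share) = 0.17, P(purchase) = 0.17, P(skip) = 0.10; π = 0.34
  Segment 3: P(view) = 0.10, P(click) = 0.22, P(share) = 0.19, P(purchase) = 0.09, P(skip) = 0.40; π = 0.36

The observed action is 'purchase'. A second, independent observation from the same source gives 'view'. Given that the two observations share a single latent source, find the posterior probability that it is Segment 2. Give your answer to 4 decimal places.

0.5141

Apply Bayes' rule: the posterior for each component is proportional to its prior times its likelihood at x.
Since both observations come from the same component, the likelihood for component k is f_k(x₁)·f_k(x₂).
  p_1 = [0.21] × [0.2] = 0.042
  p_2 = [0.17] × [0.29] = 0.0493
  p_3 = [0.09] × [0.1] = 0.009
Multiply by the mixture weights:
  π_1·p_1 = 0.30 × 0.042 = 0.0126
  π_2·p_2 = 0.34 × 0.0493 = 0.016762
  π_3·p_3 = 0.36 × 0.009 = 0.00324
Marginal: 0.0126 + 0.016762 + 0.00324 = 0.032602
So the posterior for Segment 2 is 0.016762 / 0.032602 ≈ 0.5141.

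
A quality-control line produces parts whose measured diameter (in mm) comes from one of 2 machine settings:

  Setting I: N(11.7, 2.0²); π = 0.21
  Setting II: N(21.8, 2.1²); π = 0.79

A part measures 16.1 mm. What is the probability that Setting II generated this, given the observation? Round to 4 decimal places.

0.5031

Posterior ∝ prior × likelihood, so P(k | x) ∝ w_k f_k(x); normalise over all components.
Normal densities:
  L_I = (1/(2.0·√(2π)))·exp(−(16.1−11.7)²/(2·2.0²)) = 0.199471·exp(-2.42000) = 0.0177373
  L_II = (1/(2.1·√(2π)))·exp(−(16.1−21.8)²/(2·2.1²)) = 0.189973·exp(-3.68367) = 0.0047741
Weight by the priors:
  w_I·L_I = 0.21 × 0.0177373 = 0.00372483
  w_II·L_II = 0.79 × 0.0047741 = 0.00377154
Sum: 0.00372483 + 0.00377154 = 0.00749637
So the posterior for Setting II is 0.00377154 / 0.00749637 ≈ 0.5031.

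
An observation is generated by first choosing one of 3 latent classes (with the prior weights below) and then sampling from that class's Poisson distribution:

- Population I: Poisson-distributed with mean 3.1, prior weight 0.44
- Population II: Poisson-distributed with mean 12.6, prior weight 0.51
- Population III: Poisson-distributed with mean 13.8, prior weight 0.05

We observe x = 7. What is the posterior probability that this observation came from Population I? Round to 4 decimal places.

The responsibility of component k is π_k f_k(x) divided by Σ_j π_j f_j(x).
Evaluate each component's likelihood at the observed value:
  p_I = e^(−3.1)·3.1^7/7! = 0.0245917
  p_II = e^(−12.6)·12.6^7/7! = 0.0337328
  p_III = e^(−13.8)·13.8^7/7! = 0.019207
Unnormalised posteriors:
  π_I·p_I = 0.44 × 0.0245917 = 0.0108203
  π_II·p_II = 0.51 × 0.0337328 = 0.0172037
  π_III·p_III = 0.05 × 0.019207 = 0.000960349
Normaliser: 0.0108203 + 0.0172037 + 0.000960349 = 0.0289844
P(Population I | 7) = 0.0108203 / 0.0289844 ≈ 0.3733

0.3733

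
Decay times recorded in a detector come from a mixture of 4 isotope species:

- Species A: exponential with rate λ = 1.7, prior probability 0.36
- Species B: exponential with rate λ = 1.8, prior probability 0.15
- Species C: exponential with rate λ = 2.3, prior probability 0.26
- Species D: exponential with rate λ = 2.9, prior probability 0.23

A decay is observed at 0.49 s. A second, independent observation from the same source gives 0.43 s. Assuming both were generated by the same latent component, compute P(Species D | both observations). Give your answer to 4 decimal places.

Posterior ∝ prior × likelihood, so P(k | x) ∝ π_k f_k(x); normalise over all components.
Since both observations come from the same component, the likelihood for component k is f_k(x₁)·f_k(x₂).
  L_A = [0.739063] × [0.818426] = 0.604869
  L_B = [0.745118] × [0.830096] = 0.618519
  L_C = [0.745209] × [0.855481] = 0.637512
  L_D = [0.70027] × [0.83336] = 0.583577
Prior × likelihood for each component:
  π_A·L_A = 0.36 × 0.604869 = 0.217753
  π_B·L_B = 0.15 × 0.618519 = 0.0927779
  π_C·L_C = 0.26 × 0.637512 = 0.165753
  π_D·L_D = 0.23 × 0.583577 = 0.134223
Marginal: 0.217753 + 0.0927779 + 0.165753 + 0.134223 = 0.610507
P(Species D | x₁, x₂) ≈ 0.2199

0.2199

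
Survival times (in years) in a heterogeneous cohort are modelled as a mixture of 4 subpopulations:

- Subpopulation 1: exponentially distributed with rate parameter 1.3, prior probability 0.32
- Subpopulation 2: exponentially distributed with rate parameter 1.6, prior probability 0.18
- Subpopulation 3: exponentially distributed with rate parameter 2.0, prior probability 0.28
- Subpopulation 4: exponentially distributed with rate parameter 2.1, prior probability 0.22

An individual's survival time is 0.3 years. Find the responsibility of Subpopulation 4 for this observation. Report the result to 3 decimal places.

Posterior ∝ prior × likelihood, so P(k | x) ∝ π_k f_k(x); normalise over all components.
Component likelihoods at x = 0.3 years:
  f_1 = 1.3·e^(−1.3·0.3) = 1.3·e^(−0.3900) = 0.880174
  f_2 = 1.6·e^(−1.6·0.3) = 1.6·e^(−0.4800) = 0.990053
  f_3 = 2.0·e^(−2.0·0.3) = 2.0·e^(−0.6000) = 1.09762
  f_4 = 2.1·e^(−2.1·0.3) = 2.1·e^(−0.6300) = 1.11844
Unnormalised posteriors:
  π_1·f_1 = 0.32 × 0.880174 = 0.281656
  π_2·f_2 = 0.18 × 0.990053 = 0.17821
  π_3·f_3 = 0.28 × 1.09762 = 0.307335
  π_4·f_4 = 0.22 × 1.11844 = 0.246057
Sum: 0.281656 + 0.17821 + 0.307335 + 0.246057 = 1.01326
So the posterior for Subpopulation 4 is 0.246057 / 1.01326 ≈ 0.243.

0.243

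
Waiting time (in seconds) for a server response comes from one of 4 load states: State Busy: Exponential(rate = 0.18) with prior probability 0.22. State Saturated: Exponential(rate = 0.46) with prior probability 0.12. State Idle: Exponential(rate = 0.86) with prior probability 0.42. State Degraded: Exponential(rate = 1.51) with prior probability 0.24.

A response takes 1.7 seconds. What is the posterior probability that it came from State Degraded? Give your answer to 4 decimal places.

The responsibility of component k is P(Z=k) f_k(x) divided by Σ_j P(Z=j) f_j(x).
Component likelihoods at x = 1.7 seconds:
  f_Busy = 0.18·e^(−0.18·1.7) = 0.18·e^(−0.3060) = 0.13255
  f_Saturated = 0.46·e^(−0.46·1.7) = 0.46·e^(−0.7820) = 0.210445
  f_Idle = 0.86·e^(−0.86·1.7) = 0.86·e^(−1.4620) = 0.199324
  f_Degraded = 1.51·e^(−1.51·1.7) = 1.51·e^(−2.5670) = 0.115916
Multiply by the mixture weights:
  P(Z=Busy)·f_Busy = 0.22 × 0.13255 = 0.0291609
  P(Z=Saturated)·f_Saturated = 0.12 × 0.210445 = 0.0252535
  P(Z=Idle)·f_Idle = 0.42 × 0.199324 = 0.0837161
  P(Z=Degraded)·f_Degraded = 0.24 × 0.115916 = 0.0278198
Evidence: 0.0291609 + 0.0252535 + 0.0837161 + 0.0278198 = 0.16595
P(State Degraded | 1.7 seconds) = 0.0278198 / 0.16595 ≈ 0.1676

0.1676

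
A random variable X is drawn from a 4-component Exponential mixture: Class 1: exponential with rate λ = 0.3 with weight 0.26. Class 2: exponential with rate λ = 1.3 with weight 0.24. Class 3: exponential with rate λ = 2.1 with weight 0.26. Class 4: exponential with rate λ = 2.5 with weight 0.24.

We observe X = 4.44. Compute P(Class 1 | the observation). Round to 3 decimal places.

0.952

Posterior ∝ prior × likelihood, so P(k | x) ∝ P(Z=k) f_k(x); normalise over all components.
Component likelihoods at x = 4.44:
  f_1 = 0.3·e^(−0.3·4.44) = 0.3·e^(−1.3320) = 0.0791847
  f_2 = 1.3·e^(−1.3·4.44) = 1.3·e^(−5.7720) = 0.00404758
  f_3 = 2.1·e^(−2.1·4.44) = 2.1·e^(−9.3240) = 0.000187438
  f_4 = 2.5·e^(−2.5·4.44) = 2.5·e^(−11.1000) = 3.77808e-05
Prior × likelihood for each component:
  P(Z=1)·f_1 = 0.26 × 0.0791847 = 0.020588
  P(Z=2)·f_2 = 0.24 × 0.00404758 = 0.00097142
  P(Z=3)·f_3 = 0.26 × 0.000187438 = 4.87339e-05
  P(Z=4)·f_4 = 0.24 × 3.77808e-05 = 9.06739e-06
Normaliser: 0.020588 + 0.00097142 + 4.87339e-05 + 9.06739e-06 = 0.0216172
P(Class 1 | the observation) = 0.020588 / 0.0216172 ≈ 0.952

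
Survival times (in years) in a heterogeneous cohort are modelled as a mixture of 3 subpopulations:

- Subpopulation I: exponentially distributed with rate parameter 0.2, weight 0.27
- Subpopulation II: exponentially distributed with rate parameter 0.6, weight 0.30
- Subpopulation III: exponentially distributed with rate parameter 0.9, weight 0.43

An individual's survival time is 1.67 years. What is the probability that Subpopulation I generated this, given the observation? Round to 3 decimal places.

0.203

P(component k | x) = w_k·f_k(x) / marginal(x), where marginal(x) = Σ_j w_j·f_j(x).
Exponential densities:
  f_I = 0.143211
  f_II = 0.220287
  f_III = 0.200216
Prior × likelihood for each component:
  w_I·f_I = 0.27 × 0.143211 = 0.0386669
  w_II·f_II = 0.30 × 0.220287 = 0.066086
  w_III·f_III = 0.43 × 0.200216 = 0.0860927
Marginal: 0.0386669 + 0.066086 + 0.0860927 = 0.190846
Responsibility of Subpopulation I: 0.0386669 / 0.190846 ≈ 0.203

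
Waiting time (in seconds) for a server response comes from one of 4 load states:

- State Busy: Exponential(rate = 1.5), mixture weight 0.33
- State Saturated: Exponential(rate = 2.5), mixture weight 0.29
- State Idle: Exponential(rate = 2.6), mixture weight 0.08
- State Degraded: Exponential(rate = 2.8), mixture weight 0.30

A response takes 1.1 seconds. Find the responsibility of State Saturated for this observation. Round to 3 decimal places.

The responsibility of component k is P(Z=k) f_k(x) divided by Σ_j P(Z=j) f_j(x).
Component likelihoods at x = 1.1 seconds:
  f_Busy = 1.5·e^(−1.5·1.1) = 1.5·e^(−1.6500) = 0.288075
  f_Saturated = 2.5·e^(−2.5·1.1) = 2.5·e^(−2.7500) = 0.15982
  f_Idle = 2.6·e^(−2.6·1.1) = 2.6·e^(−2.8600) = 0.148899
  f_Degraded = 2.8·e^(−2.8·1.1) = 2.8·e^(−3.0800) = 0.128686
Prior × likelihood for each component:
  P(Z=Busy)·f_Busy = 0.33 × 0.288075 = 0.0950647
  P(Z=Saturated)·f_Saturated = 0.29 × 0.15982 = 0.0463477
  P(Z=Idle)·f_Idle = 0.08 × 0.148899 = 0.0119119
  P(Z=Degraded)·f_Degraded = 0.30 × 0.128686 = 0.0386058
Normaliser: 0.0950647 + 0.0463477 + 0.0119119 + 0.0386058 = 0.19193
P(State Saturated | data) = 0.0463477 / 0.19193 ≈ 0.241

0.241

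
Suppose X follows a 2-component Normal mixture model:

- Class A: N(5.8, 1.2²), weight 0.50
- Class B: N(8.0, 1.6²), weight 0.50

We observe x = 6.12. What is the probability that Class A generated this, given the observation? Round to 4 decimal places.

0.7196

Posterior ∝ prior × likelihood, so P(k | x) ∝ P(Z=k) f_k(x); normalise over all components.
Normal densities:
  p_A = (1/(1.2·√(2π)))·exp(−(6.12−5.8)²/(2·1.2²)) = 0.332452·exp(-0.03556) = 0.320839
  p_B = (1/(1.6·√(2π)))·exp(−(6.12−8.0)²/(2·1.6²)) = 0.249339·exp(-0.69031) = 0.125023
Unnormalised posteriors:
  P(Z=A)·p_A = 0.50 × 0.320839 = 0.16042
  P(Z=B)·p_B = 0.50 × 0.125023 = 0.0625117
Denominator: 0.16042 + 0.0625117 = 0.222931
So the posterior for Class A is 0.16042 / 0.222931 ≈ 0.7196.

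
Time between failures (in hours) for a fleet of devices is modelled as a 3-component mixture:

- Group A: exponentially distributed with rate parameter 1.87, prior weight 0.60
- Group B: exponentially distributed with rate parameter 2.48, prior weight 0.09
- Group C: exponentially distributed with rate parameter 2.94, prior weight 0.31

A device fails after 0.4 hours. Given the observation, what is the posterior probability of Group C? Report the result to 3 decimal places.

P(component k | x) = P(Z=k)·f_k(x) / marginal(x), where marginal(x) = Σ_j P(Z=j)·f_j(x).
Exponential densities:
  f_A = 0.885094
  f_B = 0.919669
  f_C = 0.90702
Unnormalised posteriors:
  P(Z=A)·f_A = 0.60 × 0.885094 = 0.531056
  P(Z=B)·f_B = 0.09 × 0.919669 = 0.0827702
  P(Z=C)·f_C = 0.31 × 0.90702 = 0.281176
Marginal: 0.531056 + 0.0827702 + 0.281176 = 0.895003
So the posterior for Group C is 0.281176 / 0.895003 ≈ 0.314.

0.314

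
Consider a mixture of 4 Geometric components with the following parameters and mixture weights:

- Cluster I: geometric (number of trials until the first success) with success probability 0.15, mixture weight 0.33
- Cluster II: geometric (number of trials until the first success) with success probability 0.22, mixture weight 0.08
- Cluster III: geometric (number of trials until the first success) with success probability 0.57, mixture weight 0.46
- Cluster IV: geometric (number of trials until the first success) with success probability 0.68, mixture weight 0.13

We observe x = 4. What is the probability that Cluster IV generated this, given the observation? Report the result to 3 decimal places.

Apply Bayes' rule: the posterior for each component is proportional to its prior times its likelihood at x.
Component likelihoods at x = 4:
  p_I = 0.0921187
  p_II = 0.104401
  p_III = 0.045319
  p_IV = 0.0222822
Unnormalised posteriors:
  π_I·p_I = 0.33 × 0.0921187 = 0.0303992
  π_II·p_II = 0.08 × 0.104401 = 0.00835212
  π_III·p_III = 0.46 × 0.045319 = 0.0208467
  π_IV·p_IV = 0.13 × 0.0222822 = 0.00289669
Evidence: 0.0303992 + 0.00835212 + 0.0208467 + 0.00289669 = 0.0624947
So the posterior for Cluster IV is 0.00289669 / 0.0624947 ≈ 0.046.

0.046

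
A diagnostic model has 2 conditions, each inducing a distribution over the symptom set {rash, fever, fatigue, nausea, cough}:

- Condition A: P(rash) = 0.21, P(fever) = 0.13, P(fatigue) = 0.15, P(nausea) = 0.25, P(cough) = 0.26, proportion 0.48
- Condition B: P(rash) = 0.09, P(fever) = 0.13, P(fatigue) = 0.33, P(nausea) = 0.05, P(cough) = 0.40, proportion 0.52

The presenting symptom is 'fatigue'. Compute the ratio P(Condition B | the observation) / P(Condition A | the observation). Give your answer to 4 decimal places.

2.3833

Since P(k|x) ∝ P(Z=k) f_k(x), the posterior odds are P(Z=i) f_i(x) / (P(Z=j) f_j(x)).
Categorical probabilities:
  L_A = 0.15
  L_B = 0.33
Posterior odds = (P(Z=B)·L_B) / (P(Z=A)·L_A) = (0.52·0.33) / (0.48·0.15) = 0.1716 / 0.072 ≈ 2.3833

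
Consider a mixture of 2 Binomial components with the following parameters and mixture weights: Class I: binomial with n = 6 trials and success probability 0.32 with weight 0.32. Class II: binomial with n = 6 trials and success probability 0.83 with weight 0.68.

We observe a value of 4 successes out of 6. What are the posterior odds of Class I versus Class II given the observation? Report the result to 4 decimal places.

Posterior odds = (π_i f_i(x)) / (π_j f_j(x)); the normalising sum cancels.
Component likelihoods at x = 4 successes out of 6:
  p_I = C(6,4)·0.32^4·0.68^2 = 15·0.0104858·0.4624 = 0.0727292
  p_II = C(6,4)·0.83^4·0.17^2 = 15·0.474583·0.0289 = 0.205732
Odds = (0.32/0.68) × (0.0727292/0.205732) = 0.470588 × 0.353515 ≈ 0.1664

0.1664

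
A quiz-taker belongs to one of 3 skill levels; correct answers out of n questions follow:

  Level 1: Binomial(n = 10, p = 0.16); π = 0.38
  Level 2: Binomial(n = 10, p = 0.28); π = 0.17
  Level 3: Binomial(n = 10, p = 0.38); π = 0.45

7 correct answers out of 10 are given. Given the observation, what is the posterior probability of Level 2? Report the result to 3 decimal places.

By Bayes' theorem, P(k | x) = w_k f_k(x) / Σ_j w_j f_j(x).
Binomial probabilities:
  p_1 = C(10,7)·0.16^7·0.84^3 = 120·2.68435e-06·0.592704 = 0.000190923
  p_2 = C(10,7)·0.28^7·0.72^3 = 120·0.000134929·0.373248 = 0.00604345
  p_3 = C(10,7)·0.38^7·0.62^3 = 120·0.00114416·0.238328 = 0.0327221
Weight by the priors:
  w_1·p_1 = 0.38 × 0.000190923 = 7.25509e-05
  w_2·p_2 = 0.17 × 0.00604345 = 0.00102739
  w_3·p_3 = 0.45 × 0.0327221 = 0.014725
Sum: 7.25509e-05 + 0.00102739 + 0.014725 = 0.0158249
P(Level 2 | the observation) ≈ 0.065

0.065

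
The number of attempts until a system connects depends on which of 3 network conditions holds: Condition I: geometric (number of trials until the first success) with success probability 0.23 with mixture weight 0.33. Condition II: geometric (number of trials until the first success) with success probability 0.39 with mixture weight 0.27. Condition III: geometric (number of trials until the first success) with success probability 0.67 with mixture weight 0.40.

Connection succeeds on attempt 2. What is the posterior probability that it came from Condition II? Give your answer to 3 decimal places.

0.304

Posterior ∝ prior × likelihood, so P(k | x) ∝ w_k f_k(x); normalise over all components.
Component likelihoods at x = 2:
  f_I = 0.23·(1−0.23)^1 = 0.23·0.77 = 0.1771
  f_II = 0.39·(1−0.39)^1 = 0.39·0.61 = 0.2379
  f_III = 0.67·(1−0.67)^1 = 0.67·0.33 = 0.2211
Weight by the priors:
  w_I·f_I = 0.33 × 0.1771 = 0.058443
  w_II·f_II = 0.27 × 0.2379 = 0.064233
  w_III·f_III = 0.40 × 0.2211 = 0.08844
Sum: 0.058443 + 0.064233 + 0.08844 = 0.211116
So the posterior for Condition II is 0.064233 / 0.211116 ≈ 0.304.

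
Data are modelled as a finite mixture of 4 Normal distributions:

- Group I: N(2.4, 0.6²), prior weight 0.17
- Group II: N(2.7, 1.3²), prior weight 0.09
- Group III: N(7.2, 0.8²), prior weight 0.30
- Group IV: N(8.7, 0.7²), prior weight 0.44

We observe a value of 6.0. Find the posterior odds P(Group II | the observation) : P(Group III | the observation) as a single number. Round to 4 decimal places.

0.0227

Since P(k|x) ∝ π_k f_k(x), the posterior odds are π_i f_i(x) / (π_j f_j(x)).
Component likelihoods at x = 6.0:
  L_I = (1/(0.6·√(2π)))·exp(−(6.0−2.4)²/(2·0.6²)) = 0.664904·exp(-18.00000) = 1.01265e-08
  L_II = (1/(1.3·√(2π)))·exp(−(6.0−2.7)²/(2·1.3²)) = 0.306879·exp(-3.22189) = 0.0122382
  L_III = (1/(0.8·√(2π)))·exp(−(6.0−7.2)²/(2·0.8²)) = 0.498678·exp(-1.12500) = 0.161897
  L_IV = (1/(0.7·√(2π)))·exp(−(6.0−8.7)²/(2·0.7²)) = 0.569918·exp(-7.43878) = 0.000335114
Posterior odds = (π_II·L_II) / (π_III·L_III) = (0.09·0.0122382) / (0.30·0.161897) = 0.00110143 / 0.0485691 ≈ 0.0227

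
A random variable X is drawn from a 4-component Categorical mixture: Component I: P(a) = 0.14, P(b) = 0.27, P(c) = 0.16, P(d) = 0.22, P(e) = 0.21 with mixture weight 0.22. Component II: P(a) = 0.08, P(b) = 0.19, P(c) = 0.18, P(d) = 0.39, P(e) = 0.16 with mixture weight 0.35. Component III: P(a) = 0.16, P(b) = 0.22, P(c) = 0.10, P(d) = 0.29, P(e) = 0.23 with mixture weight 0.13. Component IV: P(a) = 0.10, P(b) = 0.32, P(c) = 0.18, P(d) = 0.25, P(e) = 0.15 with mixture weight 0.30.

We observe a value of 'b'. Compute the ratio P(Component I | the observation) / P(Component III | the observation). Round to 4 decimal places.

2.0769

The posterior odds equal the prior odds times the likelihood ratio: (w_i/w_j)·(f_i(x)/f_j(x)).
Categorical probabilities:
  L_I = 0.27
  L_II = 0.19
  L_III = 0.22
  L_IV = 0.32
Posterior odds = (w_I·L_I) / (w_III·L_III) = (0.22·0.27) / (0.13·0.22) = 0.0594 / 0.0286 ≈ 2.0769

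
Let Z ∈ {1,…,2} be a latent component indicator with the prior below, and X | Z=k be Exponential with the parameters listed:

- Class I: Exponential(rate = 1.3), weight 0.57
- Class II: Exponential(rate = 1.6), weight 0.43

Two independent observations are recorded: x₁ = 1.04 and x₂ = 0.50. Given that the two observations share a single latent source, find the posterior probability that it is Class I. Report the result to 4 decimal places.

P(component k | x) = π_k·f_k(x) / marginal(x), where marginal(x) = Σ_j π_j·f_j(x).
Since both observations come from the same component, the likelihood for component k is f_k(x₁)·f_k(x₂).
  p_I = [0.336339] × [0.67866] = 0.22826
  p_II = [0.303008] × [0.718926] = 0.21784
Multiply by the mixture weights:
  π_I·p_I = 0.57 × 0.22826 = 0.130108
  π_II·p_II = 0.43 × 0.21784 = 0.0936714
Marginal: 0.130108 + 0.0936714 = 0.223779
So the posterior for Class I is 0.130108 / 0.223779 ≈ 0.5814.

0.5814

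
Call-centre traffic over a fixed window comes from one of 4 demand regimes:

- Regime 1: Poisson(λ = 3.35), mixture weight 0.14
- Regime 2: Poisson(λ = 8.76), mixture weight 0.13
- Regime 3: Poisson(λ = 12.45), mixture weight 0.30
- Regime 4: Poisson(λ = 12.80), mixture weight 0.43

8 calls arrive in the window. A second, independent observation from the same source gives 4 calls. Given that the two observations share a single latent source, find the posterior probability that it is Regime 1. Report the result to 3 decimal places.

P(component k | x) = P(Z=k)·f_k(x) / marginal(x), where marginal(x) = Σ_j P(Z=j)·f_j(x).
Since both observations come from the same component, the likelihood for component k is f_k(x₁)·f_k(x₂).
  p_1 = [0.0138023] × [0.184112] = 0.00254117
  p_2 = [0.134925] × [0.0384933] = 0.00519372
  p_3 = [0.0560877] × [0.00392193] = 0.000219972
  p_4 = [0.0493389] × [0.00308787] = 0.000152352
Prior × likelihood for each component:
  P(Z=1)·p_1 = 0.14 × 0.00254117 = 0.000355763
  P(Z=2)·p_2 = 0.13 × 0.00519372 = 0.000675183
  P(Z=3)·p_3 = 0.30 × 0.000219972 = 6.59917e-05
  P(Z=4)·p_4 = 0.43 × 0.000152352 = 6.55115e-05
Denominator: 0.000355763 + 0.000675183 + 6.59917e-05 + 6.55115e-05 = 0.00116245
P(Regime 1 | data) = 0.000355763 / 0.00116245 ≈ 0.306

0.306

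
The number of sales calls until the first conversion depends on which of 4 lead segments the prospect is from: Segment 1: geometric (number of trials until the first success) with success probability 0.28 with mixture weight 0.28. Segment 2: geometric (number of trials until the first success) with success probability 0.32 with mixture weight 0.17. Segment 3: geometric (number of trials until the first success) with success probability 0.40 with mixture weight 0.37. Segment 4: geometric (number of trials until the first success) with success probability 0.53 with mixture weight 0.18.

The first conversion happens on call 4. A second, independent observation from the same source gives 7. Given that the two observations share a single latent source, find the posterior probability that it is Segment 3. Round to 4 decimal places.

Posterior ∝ prior × likelihood, so P(k | x) ∝ w_k f_k(x); normalise over all components.
Since both observations come from the same component, the likelihood for component k is f_k(x₁)·f_k(x₂).
  p_1 = [0.28·(1−0.28)^3 = 0.28·0.373248 = 0.104509] × [0.0390079] = 0.0040767
  p_2 = [0.32·(1−0.32)^3 = 0.32·0.314432 = 0.100618] × [0.0316376] = 0.00318332
  p_3 = [0.40·(1−0.40)^3 = 0.40·0.216 = 0.0864] × [0.0186624] = 0.00161243
  p_4 = [0.53·(1−0.53)^3 = 0.53·0.103823 = 0.0550262] × [0.00571298] = 0.000314364
Prior × likelihood for each component:
  w_1·p_1 = 0.28 × 0.0040767 = 0.00114148
  w_2·p_2 = 0.17 × 0.00318332 = 0.000541164
  w_3·p_3 = 0.37 × 0.00161243 = 0.0005966
  w_4·p_4 = 0.18 × 0.000314364 = 5.65855e-05
Normaliser: 0.00114148 + 0.000541164 + 0.0005966 + 5.65855e-05 = 0.00233582
So the posterior for Segment 3 is 0.0005966 / 0.00233582 ≈ 0.2554.

0.2554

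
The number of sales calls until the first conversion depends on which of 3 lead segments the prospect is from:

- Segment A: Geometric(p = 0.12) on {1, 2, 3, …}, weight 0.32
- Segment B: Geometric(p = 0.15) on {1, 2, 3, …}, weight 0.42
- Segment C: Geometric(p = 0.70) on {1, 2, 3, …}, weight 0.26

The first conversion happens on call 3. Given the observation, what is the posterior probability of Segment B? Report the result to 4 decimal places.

P(component k | x) = w_k·f_k(x) / marginal(x), where marginal(x) = Σ_j w_j·f_j(x).
Component likelihoods at x = 3:
  L_A = 0.092928
  L_B = 0.108375
  L_C = 0.063
Prior × likelihood for each component:
  w_A·L_A = 0.32 × 0.092928 = 0.029737
  w_B·L_B = 0.42 × 0.108375 = 0.0455175
  w_C·L_C = 0.26 × 0.063 = 0.01638
Denominator: 0.029737 + 0.0455175 + 0.01638 = 0.0916345
P(Segment B | x) ≈ 0.4967

0.4967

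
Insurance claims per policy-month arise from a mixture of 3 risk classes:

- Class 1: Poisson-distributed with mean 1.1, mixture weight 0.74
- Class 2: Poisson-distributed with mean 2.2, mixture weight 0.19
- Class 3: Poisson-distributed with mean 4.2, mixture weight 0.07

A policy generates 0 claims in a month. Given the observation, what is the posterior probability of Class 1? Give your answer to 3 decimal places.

0.918

The responsibility of component k is π_k f_k(x) divided by Σ_j π_j f_j(x).
Evaluate each component's likelihood at the observed value:
  p_1 = e^(−1.1)·1.1^0/0! = 0.332871
  p_2 = e^(−2.2)·2.2^0/0! = 0.110803
  p_3 = e^(−4.2)·4.2^0/0! = 0.0149956
Multiply by the mixture weights:
  π_1·p_1 = 0.74 × 0.332871 = 0.246325
  π_2·p_2 = 0.19 × 0.110803 = 0.0210526
  π_3·p_3 = 0.07 × 0.0149956 = 0.00104969
Evidence: 0.246325 + 0.0210526 + 0.00104969 = 0.268427
P(Class 1 | 0 claims) ≈ 0.918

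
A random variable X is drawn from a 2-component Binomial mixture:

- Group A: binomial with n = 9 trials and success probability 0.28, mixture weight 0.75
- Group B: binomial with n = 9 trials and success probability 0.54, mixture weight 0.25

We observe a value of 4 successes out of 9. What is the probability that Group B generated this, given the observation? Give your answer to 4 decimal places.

0.3292

Posterior ∝ prior × likelihood, so P(k | x) ∝ w_k f_k(x); normalise over all components.
Binomial probabilities:
  f_A = 0.149853
  f_B = 0.220666
Weight by the priors:
  w_A·f_A = 0.75 × 0.149853 = 0.11239
  w_B·f_B = 0.25 × 0.220666 = 0.0551664
Sum: 0.11239 + 0.0551664 = 0.167556
P(Group B | data) ≈ 0.3292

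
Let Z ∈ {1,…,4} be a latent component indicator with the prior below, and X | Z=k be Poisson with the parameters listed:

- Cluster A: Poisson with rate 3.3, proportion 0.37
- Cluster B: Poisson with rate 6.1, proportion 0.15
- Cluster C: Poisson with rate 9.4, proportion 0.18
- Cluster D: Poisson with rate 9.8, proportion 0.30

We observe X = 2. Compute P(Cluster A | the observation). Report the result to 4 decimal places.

0.9059

The responsibility of component k is π_k f_k(x) divided by Σ_j π_j f_j(x).
Component likelihoods at x = 2:
  p_A = 0.200829
  p_B = 0.0417286
  p_C = 0.00365475
  p_D = 0.00266279
Unnormalised posteriors:
  π_A·p_A = 0.37 × 0.200829 = 0.0743067
  π_B·p_B = 0.15 × 0.0417286 = 0.00625928
  π_C·p_C = 0.18 × 0.00365475 = 0.000657855
  π_D·p_D = 0.30 × 0.00266279 = 0.000798836
Normaliser: 0.0743067 + 0.00625928 + 0.000657855 + 0.000798836 = 0.0820226
Responsibility of Cluster A: 0.0743067 / 0.0820226 ≈ 0.9059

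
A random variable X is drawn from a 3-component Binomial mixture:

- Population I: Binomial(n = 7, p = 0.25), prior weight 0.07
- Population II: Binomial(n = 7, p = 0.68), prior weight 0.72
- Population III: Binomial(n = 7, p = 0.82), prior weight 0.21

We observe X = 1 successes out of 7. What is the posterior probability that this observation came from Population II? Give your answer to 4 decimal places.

Apply Bayes' rule: the posterior for each component is proportional to its prior times its likelihood at x.
Binomial probabilities:
  f_I = 0.311462
  f_II = 0.00511101
  f_III = 0.00019523
Prior × likelihood for each component:
  π_I·f_I = 0.07 × 0.311462 = 0.0218024
  π_II·f_II = 0.72 × 0.00511101 = 0.00367993
  π_III·f_III = 0.21 × 0.00019523 = 4.09983e-05
Sum: 0.0218024 + 0.00367993 + 4.09983e-05 = 0.0255233
Responsibility of Population II: 0.00367993 / 0.0255233 ≈ 0.1442

0.1442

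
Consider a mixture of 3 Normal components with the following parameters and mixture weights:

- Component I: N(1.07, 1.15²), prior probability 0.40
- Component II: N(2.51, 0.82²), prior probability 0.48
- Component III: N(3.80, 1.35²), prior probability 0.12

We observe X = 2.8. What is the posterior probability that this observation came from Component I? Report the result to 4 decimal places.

The responsibility of component k is w_k f_k(x) divided by Σ_j w_j f_j(x).
Component likelihoods at x = 2.8:
  L_I = (1/(1.15·√(2π)))·exp(−(2.8−1.07)²/(2·1.15²)) = 0.346906·exp(-1.13153) = 0.111891
  L_II = (1/(0.82·√(2π)))·exp(−(2.8−2.51)²/(2·0.82²)) = 0.486515·exp(-0.06254) = 0.457022
  L_III = (1/(1.35·√(2π)))·exp(−(2.8−3.80)²/(2·1.35²)) = 0.295513·exp(-0.27435) = 0.22461
Multiply by the mixture weights:
  w_I·L_I = 0.40 × 0.111891 = 0.0447563
  w_II·L_II = 0.48 × 0.457022 = 0.21937
  w_III·L_III = 0.12 × 0.22461 = 0.0269532
Marginal: 0.0447563 + 0.21937 + 0.0269532 = 0.29108
Responsibility of Component I: 0.0447563 / 0.29108 ≈ 0.1538

0.1538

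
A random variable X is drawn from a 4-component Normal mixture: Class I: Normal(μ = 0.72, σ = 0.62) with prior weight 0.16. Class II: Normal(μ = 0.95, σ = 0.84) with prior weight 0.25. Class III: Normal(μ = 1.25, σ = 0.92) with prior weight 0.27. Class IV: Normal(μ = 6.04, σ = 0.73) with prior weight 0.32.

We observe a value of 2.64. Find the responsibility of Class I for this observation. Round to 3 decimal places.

0.016

The responsibility of component k is P(Z=k) f_k(x) divided by Σ_j P(Z=j) f_j(x).
Evaluate each component's likelihood at the observed value:
  f_I = 0.00532199
  f_II = 0.0627582
  f_III = 0.138495
  f_IV = 1.06437e-05
Unnormalised posteriors:
  P(Z=I)·f_I = 0.16 × 0.00532199 = 0.000851518
  P(Z=II)·f_II = 0.25 × 0.0627582 = 0.0156896
  P(Z=III)·f_III = 0.27 × 0.138495 = 0.0373937
  P(Z=IV)·f_IV = 0.32 × 1.06437e-05 = 3.40599e-06
Marginal: 0.000851518 + 0.0156896 + 0.0373937 + 3.40599e-06 = 0.0539382
So the posterior for Class I is 0.000851518 / 0.0539382 ≈ 0.016.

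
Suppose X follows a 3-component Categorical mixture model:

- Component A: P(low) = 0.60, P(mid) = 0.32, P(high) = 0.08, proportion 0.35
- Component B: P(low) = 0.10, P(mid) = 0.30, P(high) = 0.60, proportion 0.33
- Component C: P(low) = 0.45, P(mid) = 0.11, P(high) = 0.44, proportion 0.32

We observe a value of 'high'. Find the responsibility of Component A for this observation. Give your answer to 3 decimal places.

Apply Bayes' rule: the posterior for each component is proportional to its prior times its likelihood at x.
Evaluate each component's likelihood at the observed value:
  p_A = 0.08
  p_B = 0.6
  p_C = 0.44
Unnormalised posteriors:
  P(Z=A)·p_A = 0.35 × 0.08 = 0.028
  P(Z=B)·p_B = 0.33 × 0.6 = 0.198
  P(Z=C)·p_C = 0.32 × 0.44 = 0.1408
Denominator: 0.028 + 0.198 + 0.1408 = 0.3668
Responsibility of Component A: 0.028 / 0.3668 ≈ 0.076

0.076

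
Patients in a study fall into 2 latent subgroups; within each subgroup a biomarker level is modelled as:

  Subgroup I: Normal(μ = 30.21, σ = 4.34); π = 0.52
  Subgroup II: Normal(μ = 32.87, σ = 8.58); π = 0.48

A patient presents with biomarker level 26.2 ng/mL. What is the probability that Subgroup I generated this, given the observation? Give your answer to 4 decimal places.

The responsibility of component k is P(Z=k) f_k(x) divided by Σ_j P(Z=j) f_j(x).
Component likelihoods at x = 26.2 ng/mL:
  L_I = (1/(4.34·√(2π)))·exp(−(26.2−30.21)²/(2·4.34²)) = 0.091922·exp(-0.42685) = 0.0599846
  L_II = (1/(8.58·√(2π)))·exp(−(26.2−32.87)²/(2·8.58²)) = 0.046497·exp(-0.30217) = 0.0343711
Weight by the priors:
  P(Z=I)·L_I = 0.52 × 0.0599846 = 0.031192
  P(Z=II)·L_II = 0.48 × 0.0343711 = 0.0164981
Normaliser: 0.031192 + 0.0164981 = 0.0476901
Responsibility of Subgroup I: 0.031192 / 0.0476901 ≈ 0.6541

0.6541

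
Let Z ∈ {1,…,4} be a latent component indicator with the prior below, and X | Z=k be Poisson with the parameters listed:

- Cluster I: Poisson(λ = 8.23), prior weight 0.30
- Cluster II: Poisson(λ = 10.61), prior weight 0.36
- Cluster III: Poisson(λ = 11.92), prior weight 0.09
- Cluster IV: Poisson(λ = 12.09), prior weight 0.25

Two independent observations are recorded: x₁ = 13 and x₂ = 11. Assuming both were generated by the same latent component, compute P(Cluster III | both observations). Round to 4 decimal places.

0.1270

Apply Bayes' rule: the posterior for each component is proportional to its prior times its likelihood at x.
Since both observations come from the same component, the likelihood for component k is f_k(x₁)·f_k(x₂).
  p_I = [0.0340153] × [0.0783428] = 0.00266485
  p_II = [0.0855372] × [0.118536] = 0.0101392
  p_III = [0.104838] × [0.115105] = 0.0120674
  p_IV = [0.106326] × [0.113478] = 0.0120658
Weight by the priors:
  π_I·p_I = 0.30 × 0.00266485 = 0.000799455
  π_II·p_II = 0.36 × 0.0101392 = 0.00365012
  π_III·p_III = 0.09 × 0.0120674 = 0.00108607
  π_IV·p_IV = 0.25 × 0.0120658 = 0.00301644
Normaliser: 0.000799455 + 0.00365012 + 0.00108607 + 0.00301644 = 0.00855208
P(Cluster III | x) ≈ 0.1270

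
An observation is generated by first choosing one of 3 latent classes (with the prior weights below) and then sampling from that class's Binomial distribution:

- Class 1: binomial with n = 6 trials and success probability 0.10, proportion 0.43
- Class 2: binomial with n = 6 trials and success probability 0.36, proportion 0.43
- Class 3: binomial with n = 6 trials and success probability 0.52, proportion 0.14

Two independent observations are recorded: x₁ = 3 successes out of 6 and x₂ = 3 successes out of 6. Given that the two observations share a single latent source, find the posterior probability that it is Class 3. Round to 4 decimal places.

0.3440

The responsibility of component k is π_k f_k(x) divided by Σ_j π_j f_j(x).
Since both observations come from the same component, the likelihood for component k is f_k(x₁)·f_k(x₂).
  p_1 = [0.01458] × [0.01458] = 0.000212576
  p_2 = [0.244612] × [0.244612] = 0.0598349
  p_3 = [0.311002] × [0.311002] = 0.0967225
Multiply by the mixture weights:
  π_1·p_1 = 0.43 × 0.000212576 = 9.14079e-05
  π_2·p_2 = 0.43 × 0.0598349 = 0.025729
  π_3·p_3 = 0.14 × 0.0967225 = 0.0135411
Denominator: 9.14079e-05 + 0.025729 + 0.0135411 = 0.0393616
Responsibility of Class 3: 0.0135411 / 0.0393616 ≈ 0.3440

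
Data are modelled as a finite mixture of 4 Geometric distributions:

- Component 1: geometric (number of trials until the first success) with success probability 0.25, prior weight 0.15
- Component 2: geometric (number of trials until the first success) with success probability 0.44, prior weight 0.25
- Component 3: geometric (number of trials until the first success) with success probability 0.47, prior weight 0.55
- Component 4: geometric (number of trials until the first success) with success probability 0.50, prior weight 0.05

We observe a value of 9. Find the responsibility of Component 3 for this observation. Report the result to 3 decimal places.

0.247

Apply Bayes' rule: the posterior for each component is proportional to its prior times its likelihood at x.
Evaluate each component's likelihood at the observed value:
  p_1 = 0.0250282
  p_2 = 0.00425556
  p_3 = 0.00292621
  p_4 = 0.00195312
Unnormalised posteriors:
  π_1·p_1 = 0.15 × 0.0250282 = 0.00375423
  π_2·p_2 = 0.25 × 0.00425556 = 0.00106389
  π_3·p_3 = 0.55 × 0.00292621 = 0.00160941
  π_4·p_4 = 0.05 × 0.00195312 = 9.76563e-05
Sum: 0.00375423 + 0.00106389 + 0.00160941 + 9.76563e-05 = 0.00652519
Responsibility of Component 3: 0.00160941 / 0.00652519 ≈ 0.247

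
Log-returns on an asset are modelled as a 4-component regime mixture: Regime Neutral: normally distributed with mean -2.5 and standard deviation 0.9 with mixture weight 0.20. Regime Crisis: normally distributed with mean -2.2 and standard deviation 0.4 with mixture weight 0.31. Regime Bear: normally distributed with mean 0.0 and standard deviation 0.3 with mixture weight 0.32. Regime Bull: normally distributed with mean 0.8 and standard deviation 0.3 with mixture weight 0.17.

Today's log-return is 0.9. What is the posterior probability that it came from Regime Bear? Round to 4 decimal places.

Posterior ∝ prior × likelihood, so P(k | x) ∝ π_k f_k(x); normalise over all components.
Evaluate each component's likelihood at the observed value:
  L_Neutral = 0.000352881
  L_Crisis = 9.04574e-14
  L_Bear = 0.0147728
  L_Bull = 1.25794
Prior × likelihood for each component:
  π_Neutral·L_Neutral = 0.20 × 0.000352881 = 7.05761e-05
  π_Crisis·L_Crisis = 0.31 × 9.04574e-14 = 2.80418e-14
  π_Bear·L_Bear = 0.32 × 0.0147728 = 0.0047273
  π_Bull·L_Bull = 0.17 × 1.25794 = 0.21385
Sum: 7.05761e-05 + 2.80418e-14 + 0.0047273 + 0.21385 = 0.218648
So the posterior for Regime Bear is 0.0047273 / 0.218648 ≈ 0.0216.

0.0216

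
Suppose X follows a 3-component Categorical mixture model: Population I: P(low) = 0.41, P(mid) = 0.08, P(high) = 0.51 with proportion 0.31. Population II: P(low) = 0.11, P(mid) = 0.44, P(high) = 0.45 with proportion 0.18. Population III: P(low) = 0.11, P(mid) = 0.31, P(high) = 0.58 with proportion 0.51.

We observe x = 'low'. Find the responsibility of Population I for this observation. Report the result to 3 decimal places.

The responsibility of component k is w_k f_k(x) divided by Σ_j w_j f_j(x).
Categorical probabilities:
  L_I = P(low | comp) = 0.41
  L_II = P(low | comp) = 0.11
  L_III = P(low | comp) = 0.11
Multiply by the mixture weights:
  w_I·L_I = 0.31 × 0.41 = 0.1271
  w_II·L_II = 0.18 × 0.11 = 0.0198
  w_III·L_III = 0.51 × 0.11 = 0.0561
Marginal: 0.1271 + 0.0198 + 0.0561 = 0.203
P(Population I | the observation) = 0.1271 / 0.203 ≈ 0.626

0.626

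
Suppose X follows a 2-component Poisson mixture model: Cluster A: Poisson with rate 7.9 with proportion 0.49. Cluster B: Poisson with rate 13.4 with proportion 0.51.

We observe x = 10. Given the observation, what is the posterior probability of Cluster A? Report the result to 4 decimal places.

0.5439

Posterior ∝ prior × likelihood, so P(k | x) ∝ w_k f_k(x); normalise over all components.
Component likelihoods at x = 10:
  L_A = e^(−7.9)·7.9^10/10! = 0.0967345
  L_B = e^(−13.4)·13.4^10/10! = 0.0779361
Prior × likelihood for each component:
  w_A·L_A = 0.49 × 0.0967345 = 0.0473999
  w_B·L_B = 0.51 × 0.0779361 = 0.0397474
Marginal: 0.0473999 + 0.0397474 = 0.0871473
So the posterior for Cluster A is 0.0473999 / 0.0871473 ≈ 0.5439.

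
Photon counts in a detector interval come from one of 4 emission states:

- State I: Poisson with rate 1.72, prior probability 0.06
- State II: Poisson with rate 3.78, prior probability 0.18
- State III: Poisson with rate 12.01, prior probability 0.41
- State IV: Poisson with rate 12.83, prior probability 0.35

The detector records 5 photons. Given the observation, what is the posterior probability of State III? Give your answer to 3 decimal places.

0.146

P(component k | x) = π_k·f_k(x) / marginal(x), where marginal(x) = Σ_j π_j·f_j(x).
Evaluate each component's likelihood at the observed value:
  p_I = 0.0224633
  p_II = 0.146772
  p_III = 0.0126665
  p_IV = 0.00776165
Unnormalised posteriors:
  π_I·p_I = 0.06 × 0.0224633 = 0.0013478
  π_II·p_II = 0.18 × 0.146772 = 0.026419
  π_III·p_III = 0.41 × 0.0126665 = 0.00519327
  π_IV·p_IV = 0.35 × 0.00776165 = 0.00271658
Sum: 0.0013478 + 0.026419 + 0.00519327 + 0.00271658 = 0.0356767
P(State III | the observation) = 0.00519327 / 0.0356767 ≈ 0.146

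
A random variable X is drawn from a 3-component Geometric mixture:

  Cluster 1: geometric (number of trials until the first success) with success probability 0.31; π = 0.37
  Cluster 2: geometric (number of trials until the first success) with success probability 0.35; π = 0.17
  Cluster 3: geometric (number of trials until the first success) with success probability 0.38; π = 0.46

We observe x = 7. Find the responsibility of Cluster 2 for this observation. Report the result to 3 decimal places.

0.167

By Bayes' theorem, P(k | x) = π_k f_k(x) / Σ_j π_j f_j(x).
Geometric probabilities:
  p_1 = 0.0334546
  p_2 = 0.0263966
  p_3 = 0.0215841
Prior × likelihood for each component:
  π_1·p_1 = 0.37 × 0.0334546 = 0.0123782
  π_2·p_2 = 0.17 × 0.0263966 = 0.00448742
  π_3·p_3 = 0.46 × 0.0215841 = 0.00992868
Marginal: 0.0123782 + 0.00448742 + 0.00992868 = 0.0267943
P(Cluster 2 | 7) = 0.00448742 / 0.0267943 ≈ 0.167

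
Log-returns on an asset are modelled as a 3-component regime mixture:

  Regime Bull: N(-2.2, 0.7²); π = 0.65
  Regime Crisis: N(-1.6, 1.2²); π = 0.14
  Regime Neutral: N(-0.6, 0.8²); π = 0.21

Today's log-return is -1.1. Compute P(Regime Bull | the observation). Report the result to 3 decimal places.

0.456

The responsibility of component k is π_k f_k(x) divided by Σ_j π_j f_j(x).
Evaluate each component's likelihood at the observed value:
  p_Bull = (1/(0.7·√(2π)))·exp(−(-1.1−-2.2)²/(2·0.7²)) = 0.569918·exp(-1.23469) = 0.165803
  p_Crisis = (1/(1.2·√(2π)))·exp(−(-1.1−-1.6)²/(2·1.2²)) = 0.332452·exp(-0.08681) = 0.30481
  p_Neutral = (1/(0.8·√(2π)))·exp(−(-1.1−-0.6)²/(2·0.8²)) = 0.498678·exp(-0.19531) = 0.410201
Multiply by the mixture weights:
  π_Bull·p_Bull = 0.65 × 0.165803 = 0.107772
  π_Crisis·p_Crisis = 0.14 × 0.30481 = 0.0426734
  π_Neutral·p_Neutral = 0.21 × 0.410201 = 0.0861423
Marginal: 0.107772 + 0.0426734 + 0.0861423 = 0.236587
P(Regime Bull | data) ≈ 0.456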